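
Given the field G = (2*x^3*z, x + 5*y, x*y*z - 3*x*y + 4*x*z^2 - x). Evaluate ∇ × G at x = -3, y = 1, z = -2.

(15, -64, 1)

(∇×G)₁ = ∂G₃/∂y − ∂G₂/∂z = x*z - 3*x
(∇×G)₂ = ∂G₁/∂z − ∂G₃/∂x = 2*x^3 - y*z + 3*y - 4*z^2 + 1
(∇×G)₃ = ∂G₂/∂x − ∂G₁/∂y = 1
∇×G = (x*z - 3*x, 2*x^3 - y*z + 3*y - 4*z^2 + 1, 1)
At (-3, 1, -2): (15, -64, 1).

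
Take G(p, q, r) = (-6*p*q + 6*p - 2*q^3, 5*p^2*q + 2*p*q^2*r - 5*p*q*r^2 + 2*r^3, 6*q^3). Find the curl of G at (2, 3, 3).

(252, 0, 45)

(∇×G)₁ = ∂G₃/∂q − ∂G₂/∂r = -2*p*q^2 + 10*p*q*r + 18*q^2 - 6*r^2
(∇×G)₂ = ∂G₁/∂r − ∂G₃/∂p = 0
(∇×G)₃ = ∂G₂/∂p − ∂G₁/∂q = 10*p*q + 6*p + 2*q^2*r + 6*q^2 - 5*q*r^2
∇×G = (-2*p*q^2 + 10*p*q*r + 18*q^2 - 6*r^2, 0, 10*p*q + 6*p + 2*q^2*r + 6*q^2 - 5*q*r^2)
At (2, 3, 3): (252, 0, 45).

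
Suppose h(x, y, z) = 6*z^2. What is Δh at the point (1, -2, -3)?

12

∂²h/∂x² = 0
∂²h/∂y² = 0
∂²h/∂z² = 12
∇²h = 12
At (1, -2, -3): 12.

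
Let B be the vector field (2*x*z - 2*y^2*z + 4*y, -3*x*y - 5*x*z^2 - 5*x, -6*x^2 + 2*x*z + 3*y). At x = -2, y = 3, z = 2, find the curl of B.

(∇×B)₁ = ∂B₃/∂y − ∂B₂/∂z = 10*x*z + 3
(∇×B)₂ = ∂B₁/∂z − ∂B₃/∂x = 14*x - 2*y^2 - 2*z
(∇×B)₃ = ∂B₂/∂x − ∂B₁/∂y = 4*y*z - 3*y - 5*z^2 - 9
∇×B = (10*x*z + 3, 14*x - 2*y^2 - 2*z, 4*y*z - 3*y - 5*z^2 - 9)
At (-2, 3, 2): (-37, -50, -14).

(-37, -50, -14)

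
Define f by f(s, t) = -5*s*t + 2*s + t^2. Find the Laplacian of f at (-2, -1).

2

∂²f/∂s² = 0
∂²f/∂t² = 2
∇²f = 2
At (-2, -1): 2.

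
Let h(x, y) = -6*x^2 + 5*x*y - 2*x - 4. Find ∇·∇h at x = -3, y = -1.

-12

∂²h/∂x² = -12
∂²h/∂y² = 0
∇²h = -12
At (-3, -1): -12.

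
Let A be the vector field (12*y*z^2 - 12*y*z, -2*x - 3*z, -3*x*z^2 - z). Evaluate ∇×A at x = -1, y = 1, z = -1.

(∇×A)₁ = ∂A₃/∂y − ∂A₂/∂z = 3
(∇×A)₂ = ∂A₁/∂z − ∂A₃/∂x = 24*y*z - 12*y + 3*z^2
(∇×A)₃ = ∂A₂/∂x − ∂A₁/∂y = -12*z^2 + 12*z - 2
∇×A = (3, 24*y*z - 12*y + 3*z^2, -12*z^2 + 12*z - 2)
At (-1, 1, -1): (3, -33, -26).

(3, -33, -26)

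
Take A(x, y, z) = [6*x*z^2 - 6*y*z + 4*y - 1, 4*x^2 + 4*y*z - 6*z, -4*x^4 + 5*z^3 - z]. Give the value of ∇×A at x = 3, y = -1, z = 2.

(∇×A)₁ = ∂A₃/∂y − ∂A₂/∂z = -4*y + 6
(∇×A)₂ = ∂A₁/∂z − ∂A₃/∂x = 16*x^3 + 12*x*z - 6*y
(∇×A)₃ = ∂A₂/∂x − ∂A₁/∂y = 8*x + 6*z - 4
∇×A = (-4*y + 6, 16*x^3 + 12*x*z - 6*y, 8*x + 6*z - 4)
At (3, -1, 2): (10, 510, 32).

(10, 510, 32)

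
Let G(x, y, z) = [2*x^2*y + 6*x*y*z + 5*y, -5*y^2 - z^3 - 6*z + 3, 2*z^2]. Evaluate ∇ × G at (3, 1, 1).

(∇×G)₁ = ∂G₃/∂y − ∂G₂/∂z = 3*z^2 + 6
(∇×G)₂ = ∂G₁/∂z − ∂G₃/∂x = 6*x*y
(∇×G)₃ = ∂G₂/∂x − ∂G₁/∂y = -2*x^2 - 6*x*z - 5
∇×G = (3*z^2 + 6, 6*x*y, -2*x^2 - 6*x*z - 5)
At (3, 1, 1): (9, 18, -41).

(9, 18, -41)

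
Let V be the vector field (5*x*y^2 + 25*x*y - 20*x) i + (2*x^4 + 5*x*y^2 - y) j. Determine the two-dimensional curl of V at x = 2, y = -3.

∂V₂/∂x = 8*x^3 + 5*y^2
∂V₁/∂y = 10*x*y + 25*x
Scalar curl = 8*x^3 - 10*x*y - 25*x + 5*y^2
At (2, -3): 119.

119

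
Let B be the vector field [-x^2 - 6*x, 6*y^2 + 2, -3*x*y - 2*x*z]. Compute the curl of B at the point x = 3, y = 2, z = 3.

(∇×B)₁ = ∂B₃/∂y − ∂B₂/∂z = -3*x
(∇×B)₂ = ∂B₁/∂z − ∂B₃/∂x = 3*y + 2*z
(∇×B)₃ = ∂B₂/∂x − ∂B₁/∂y = 0
∇×B = (-3*x, 3*y + 2*z, 0)
At (3, 2, 3): (-9, 12, 0).

(-9, 12, 0)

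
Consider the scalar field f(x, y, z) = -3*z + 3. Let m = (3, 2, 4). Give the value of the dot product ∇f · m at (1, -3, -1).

∂f/∂x = 0
∂f/∂y = 0
∂f/∂z = -3
∇f at (1, -3, -1) = (0, 0, -3)
∇f · m = (0)(3) + (0)(2) + (-3)(4) = -12

-12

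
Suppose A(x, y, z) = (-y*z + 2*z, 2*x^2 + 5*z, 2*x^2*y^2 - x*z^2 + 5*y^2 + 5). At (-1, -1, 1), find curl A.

(-19, 8, -3)

(∇×A)₁ = ∂A₃/∂y − ∂A₂/∂z = 4*x^2*y + 10*y - 5
(∇×A)₂ = ∂A₁/∂z − ∂A₃/∂x = -4*x*y^2 - y + z^2 + 2
(∇×A)₃ = ∂A₂/∂x − ∂A₁/∂y = 4*x + z
∇×A = (4*x^2*y + 10*y - 5, -4*x*y^2 - y + z^2 + 2, 4*x + z)
At (-1, -1, 1): (-19, 8, -3).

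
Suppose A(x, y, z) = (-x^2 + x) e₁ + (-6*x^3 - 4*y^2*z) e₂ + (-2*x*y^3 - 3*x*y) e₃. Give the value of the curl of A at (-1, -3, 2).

(∇×A)₁ = ∂A₃/∂y − ∂A₂/∂z = -6*x*y^2 - 3*x + 4*y^2
(∇×A)₂ = ∂A₁/∂z − ∂A₃/∂x = 2*y^3 + 3*y
(∇×A)₃ = ∂A₂/∂x − ∂A₁/∂y = -18*x^2
∇×A = (-6*x*y^2 - 3*x + 4*y^2, 2*y^3 + 3*y, -18*x^2)
At (-1, -3, 2): (93, -63, -18).

(93, -63, -18)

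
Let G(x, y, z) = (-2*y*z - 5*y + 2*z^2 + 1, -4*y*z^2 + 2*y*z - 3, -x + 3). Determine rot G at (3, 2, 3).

(44, 9, 11)

(∇×G)₁ = ∂G₃/∂y − ∂G₂/∂z = 8*y*z - 2*y
(∇×G)₂ = ∂G₁/∂z − ∂G₃/∂x = -2*y + 4*z + 1
(∇×G)₃ = ∂G₂/∂x − ∂G₁/∂y = 2*z + 5
∇×G = (8*y*z - 2*y, -2*y + 4*z + 1, 2*z + 5)
At (3, 2, 3): (44, 9, 11).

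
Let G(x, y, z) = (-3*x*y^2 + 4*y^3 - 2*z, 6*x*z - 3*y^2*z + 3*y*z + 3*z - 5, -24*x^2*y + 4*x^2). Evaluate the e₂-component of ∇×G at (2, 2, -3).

(∇×G)_2 = ∂G₁/∂z − ∂G₃/∂x
= -2 − (-48*x*y + 8*x)
= 48*x*y - 8*x - 2
At (2, 2, -3): 174.

174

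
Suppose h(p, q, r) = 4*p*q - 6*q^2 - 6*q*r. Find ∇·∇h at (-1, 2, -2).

∂²h/∂p² = 0
∂²h/∂q² = -12
∂²h/∂r² = 0
∇²h = -12
At (-1, 2, -2): -12.

-12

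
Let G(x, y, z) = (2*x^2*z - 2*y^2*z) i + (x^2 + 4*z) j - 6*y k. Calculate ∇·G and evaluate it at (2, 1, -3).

-24

∂G₁/∂x = 4*x*z
∂G₂/∂y = 0
∂G₃/∂z = 0
∇·G = 4*x*z
At (2, 1, -3): -24.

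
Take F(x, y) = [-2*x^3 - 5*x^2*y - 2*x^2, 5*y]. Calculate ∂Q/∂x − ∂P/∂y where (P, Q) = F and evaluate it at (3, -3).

45

∂F₂/∂x = 0
∂F₁/∂y = -5*x^2
Scalar curl = 5*x^2
At (3, -3): 45.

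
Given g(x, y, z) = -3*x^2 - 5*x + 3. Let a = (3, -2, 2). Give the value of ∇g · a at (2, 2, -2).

∂g/∂x = -6*x - 5
∂g/∂y = 0
∂g/∂z = 0
∇g at (2, 2, -2) = (-17, 0, 0)
∇g · a = (-17)(3) + (0)(-2) + (0)(2) = -51

-51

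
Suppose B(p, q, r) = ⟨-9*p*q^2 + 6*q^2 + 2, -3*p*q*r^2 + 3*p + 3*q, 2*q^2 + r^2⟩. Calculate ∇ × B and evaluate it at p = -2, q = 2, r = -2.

(∇×B)₁ = ∂B₃/∂q − ∂B₂/∂r = 6*p*q*r + 4*q
(∇×B)₂ = ∂B₁/∂r − ∂B₃/∂p = 0
(∇×B)₃ = ∂B₂/∂p − ∂B₁/∂q = 18*p*q - 3*q*r^2 - 12*q + 3
∇×B = (6*p*q*r + 4*q, 0, 18*p*q - 3*q*r^2 - 12*q + 3)
At (-2, 2, -2): (56, 0, -117).

(56, 0, -117)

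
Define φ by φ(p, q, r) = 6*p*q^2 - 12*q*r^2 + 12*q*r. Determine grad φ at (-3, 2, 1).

∂φ/∂p = 6*q^2
∂φ/∂q = 12*p*q - 12*r^2 + 12*r
∂φ/∂r = -24*q*r + 12*q
∇φ = (6*q^2, 12*p*q - 12*r^2 + 12*r, -24*q*r + 12*q)
At (-3, 2, 1): (24, -72, -24).

(24, -72, -24)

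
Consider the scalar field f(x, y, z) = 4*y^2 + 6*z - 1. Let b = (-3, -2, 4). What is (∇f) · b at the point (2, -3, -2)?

∂f/∂x = 0
∂f/∂y = 8*y
∂f/∂z = 6
∇f at (2, -3, -2) = (0, -24, 6)
∇f · b = (0)(-3) + (-24)(-2) + (6)(4) = 72

72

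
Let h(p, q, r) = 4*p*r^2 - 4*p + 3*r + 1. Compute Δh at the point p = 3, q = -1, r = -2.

24

∂²h/∂p² = 0
∂²h/∂q² = 0
∂²h/∂r² = 8*p
∇²h = 8*p
At (3, -1, -2): 24.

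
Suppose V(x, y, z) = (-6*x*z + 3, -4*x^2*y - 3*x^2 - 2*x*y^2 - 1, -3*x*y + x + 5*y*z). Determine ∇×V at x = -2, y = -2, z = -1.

(∇×V)₁ = ∂V₃/∂y − ∂V₂/∂z = -3*x + 5*z
(∇×V)₂ = ∂V₁/∂z − ∂V₃/∂x = -6*x + 3*y - 1
(∇×V)₃ = ∂V₂/∂x − ∂V₁/∂y = -8*x*y - 6*x - 2*y^2
∇×V = (-3*x + 5*z, -6*x + 3*y - 1, -8*x*y - 6*x - 2*y^2)
At (-2, -2, -1): (1, 5, -28).

(1, 5, -28)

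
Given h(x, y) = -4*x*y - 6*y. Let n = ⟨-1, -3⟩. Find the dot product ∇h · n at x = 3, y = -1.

∂h/∂x = -4*y
∂h/∂y = -4*x - 6
∇h at (3, -1) = (4, -18)
∇h · n = (4)(-1) + (-18)(-3) = 50

50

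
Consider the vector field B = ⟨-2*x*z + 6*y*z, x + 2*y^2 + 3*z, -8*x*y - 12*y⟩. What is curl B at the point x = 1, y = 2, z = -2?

(-23, 26, 13)

(∇×B)₁ = ∂B₃/∂y − ∂B₂/∂z = -8*x - 15
(∇×B)₂ = ∂B₁/∂z − ∂B₃/∂x = -2*x + 14*y
(∇×B)₃ = ∂B₂/∂x − ∂B₁/∂y = -6*z + 1
∇×B = (-8*x - 15, -2*x + 14*y, -6*z + 1)
At (1, 2, -2): (-23, 26, 13).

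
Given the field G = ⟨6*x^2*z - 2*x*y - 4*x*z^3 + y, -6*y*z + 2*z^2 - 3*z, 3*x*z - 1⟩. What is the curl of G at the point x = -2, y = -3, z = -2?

(-7, 126, -5)

(∇×G)₁ = ∂G₃/∂y − ∂G₂/∂z = 6*y - 4*z + 3
(∇×G)₂ = ∂G₁/∂z − ∂G₃/∂x = 6*x^2 - 12*x*z^2 - 3*z
(∇×G)₃ = ∂G₂/∂x − ∂G₁/∂y = 2*x - 1
∇×G = (6*y - 4*z + 3, 6*x^2 - 12*x*z^2 - 3*z, 2*x - 1)
At (-2, -3, -2): (-7, 126, -5).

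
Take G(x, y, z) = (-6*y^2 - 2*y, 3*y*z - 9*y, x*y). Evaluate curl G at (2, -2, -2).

(∇×G)₁ = ∂G₃/∂y − ∂G₂/∂z = x - 3*y
(∇×G)₂ = ∂G₁/∂z − ∂G₃/∂x = -y
(∇×G)₃ = ∂G₂/∂x − ∂G₁/∂y = 12*y + 2
∇×G = (x - 3*y, -y, 12*y + 2)
At (2, -2, -2): (8, 2, -22).

(8, 2, -22)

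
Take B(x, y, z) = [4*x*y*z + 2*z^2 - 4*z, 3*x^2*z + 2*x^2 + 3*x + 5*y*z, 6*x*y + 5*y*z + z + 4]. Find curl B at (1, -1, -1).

(∇×B)₁ = ∂B₃/∂y − ∂B₂/∂z = -3*x^2 + 6*x - 5*y + 5*z
(∇×B)₂ = ∂B₁/∂z − ∂B₃/∂x = 4*x*y - 6*y + 4*z - 4
(∇×B)₃ = ∂B₂/∂x − ∂B₁/∂y = 2*x*z + 4*x + 3
∇×B = (-3*x^2 + 6*x - 5*y + 5*z, 4*x*y - 6*y + 4*z - 4, 2*x*z + 4*x + 3)
At (1, -1, -1): (3, -6, 5).

(3, -6, 5)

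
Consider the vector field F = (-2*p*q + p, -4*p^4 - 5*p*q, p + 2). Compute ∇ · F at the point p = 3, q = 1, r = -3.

-16

∂F₁/∂p = -2*q + 1
∂F₂/∂q = -5*p
∂F₃/∂r = 0
∇·F = -5*p - 2*q + 1
At (3, 1, -3): -16.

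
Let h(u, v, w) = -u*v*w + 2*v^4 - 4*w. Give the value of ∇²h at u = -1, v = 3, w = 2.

∂²h/∂u² = 0
∂²h/∂v² = 24*v^2
∂²h/∂w² = 0
∇²h = 24*v^2
At (-1, 3, 2): 216.

216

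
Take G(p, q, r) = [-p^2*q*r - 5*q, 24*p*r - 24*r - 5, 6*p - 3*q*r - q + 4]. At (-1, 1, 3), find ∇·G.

3

∂G₁/∂p = -2*p*q*r
∂G₂/∂q = 0
∂G₃/∂r = -3*q
∇·G = -2*p*q*r - 3*q
At (-1, 1, 3): 3.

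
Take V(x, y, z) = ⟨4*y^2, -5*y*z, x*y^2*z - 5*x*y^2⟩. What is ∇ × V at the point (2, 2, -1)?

(∇×V)₁ = ∂V₃/∂y − ∂V₂/∂z = 2*x*y*z - 10*x*y + 5*y
(∇×V)₂ = ∂V₁/∂z − ∂V₃/∂x = -y^2*z + 5*y^2
(∇×V)₃ = ∂V₂/∂x − ∂V₁/∂y = -8*y
∇×V = (2*x*y*z - 10*x*y + 5*y, -y^2*z + 5*y^2, -8*y)
At (2, 2, -1): (-38, 24, -16).

(-38, 24, -16)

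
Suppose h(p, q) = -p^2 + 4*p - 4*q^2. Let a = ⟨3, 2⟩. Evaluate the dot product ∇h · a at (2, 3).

∂h/∂p = -2*p + 4
∂h/∂q = -8*q
∇h at (2, 3) = (0, -24)
∇h · a = (0)(3) + (-24)(2) = -48

-48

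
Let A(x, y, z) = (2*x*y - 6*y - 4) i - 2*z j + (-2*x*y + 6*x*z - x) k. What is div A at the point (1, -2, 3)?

∂A₁/∂x = 2*y
∂A₂/∂y = 0
∂A₃/∂z = 6*x
∇·A = 6*x + 2*y
At (1, -2, 3): 2.

2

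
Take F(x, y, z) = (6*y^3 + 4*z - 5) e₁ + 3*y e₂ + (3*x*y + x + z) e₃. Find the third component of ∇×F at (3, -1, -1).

-18

(∇×F)_3 = ∂F₂/∂x − ∂F₁/∂y
= 0 − (18*y^2)
= -18*y^2
At (3, -1, -1): -18.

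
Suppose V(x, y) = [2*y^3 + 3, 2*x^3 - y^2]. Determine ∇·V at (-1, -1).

2

∂V₁/∂x = 0
∂V₂/∂y = -2*y
∇·V = -2*y
At (-1, -1): 2.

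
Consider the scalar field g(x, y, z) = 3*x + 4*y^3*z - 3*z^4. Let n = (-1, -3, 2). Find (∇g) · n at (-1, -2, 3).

-1147

∂g/∂x = 3
∂g/∂y = 12*y^2*z
∂g/∂z = 4*y^3 - 12*z^3
∇g at (-1, -2, 3) = (3, 144, -356)
∇g · n = (3)(-1) + (144)(-3) + (-356)(2) = -1147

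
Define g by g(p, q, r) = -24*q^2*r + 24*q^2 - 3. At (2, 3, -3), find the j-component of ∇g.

576

(∇g)_2 = ∂g/∂q = -48*q*r + 48*q
At (2, 3, -3): 576.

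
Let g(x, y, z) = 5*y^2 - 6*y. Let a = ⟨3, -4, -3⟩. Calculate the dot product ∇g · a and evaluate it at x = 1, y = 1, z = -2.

∂g/∂x = 0
∂g/∂y = 10*y - 6
∂g/∂z = 0
∇g at (1, 1, -2) = (0, 4, 0)
∇g · a = (0)(3) + (4)(-4) + (0)(-3) = -16

-16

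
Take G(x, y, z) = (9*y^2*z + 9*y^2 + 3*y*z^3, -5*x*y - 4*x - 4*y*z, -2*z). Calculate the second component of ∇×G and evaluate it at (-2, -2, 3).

(∇×G)_2 = ∂G₁/∂z − ∂G₃/∂x
= 9*y^2 + 9*y*z^2 − (0)
= 9*y^2 + 9*y*z^2
At (-2, -2, 3): -126.

-126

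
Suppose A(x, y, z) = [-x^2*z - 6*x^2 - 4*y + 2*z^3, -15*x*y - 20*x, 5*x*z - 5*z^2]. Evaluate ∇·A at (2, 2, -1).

∂A₁/∂x = -2*x*z - 12*x
∂A₂/∂y = -15*x
∂A₃/∂z = 5*x - 10*z
∇·A = -2*x*z - 22*x - 10*z
At (2, 2, -1): -30.

-30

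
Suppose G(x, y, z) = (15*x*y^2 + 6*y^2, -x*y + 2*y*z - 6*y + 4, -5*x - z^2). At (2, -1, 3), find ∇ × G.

(∇×G)₁ = ∂G₃/∂y − ∂G₂/∂z = -2*y
(∇×G)₂ = ∂G₁/∂z − ∂G₃/∂x = 5
(∇×G)₃ = ∂G₂/∂x − ∂G₁/∂y = -30*x*y - 13*y
∇×G = (-2*y, 5, -30*x*y - 13*y)
At (2, -1, 3): (2, 5, 73).

(2, 5, 73)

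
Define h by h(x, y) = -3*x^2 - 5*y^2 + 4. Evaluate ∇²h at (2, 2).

-16

∂²h/∂x² = -6
∂²h/∂y² = -10
∇²h = -16
At (2, 2): -16.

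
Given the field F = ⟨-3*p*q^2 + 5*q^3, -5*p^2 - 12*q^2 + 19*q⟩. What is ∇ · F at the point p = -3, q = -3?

64

∂F₁/∂p = -3*q^2
∂F₂/∂q = -24*q + 19
∇·F = -3*q^2 - 24*q + 19
At (-3, -3): 64.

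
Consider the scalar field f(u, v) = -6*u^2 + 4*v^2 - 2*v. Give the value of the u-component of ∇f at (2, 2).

-24

(∇f)_1 = ∂f/∂u = -12*u
At (2, 2): -24.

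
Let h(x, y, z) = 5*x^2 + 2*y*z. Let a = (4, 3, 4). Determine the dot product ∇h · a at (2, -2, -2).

52

∂h/∂x = 10*x
∂h/∂y = 2*z
∂h/∂z = 2*y
∇h at (2, -2, -2) = (20, -4, -4)
∇h · a = (20)(4) + (-4)(3) + (-4)(4) = 52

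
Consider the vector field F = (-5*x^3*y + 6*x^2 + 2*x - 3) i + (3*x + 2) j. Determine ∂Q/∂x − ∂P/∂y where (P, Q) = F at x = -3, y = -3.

∂F₂/∂x = 3
∂F₁/∂y = -5*x^3
Scalar curl = 5*x^3 + 3
At (-3, -3): -132.

-132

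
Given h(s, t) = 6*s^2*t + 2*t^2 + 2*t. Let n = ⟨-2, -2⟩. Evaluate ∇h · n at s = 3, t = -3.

∂h/∂s = 12*s*t
∂h/∂t = 6*s^2 + 4*t + 2
∇h at (3, -3) = (-108, 44)
∇h · n = (-108)(-2) + (44)(-2) = 128

128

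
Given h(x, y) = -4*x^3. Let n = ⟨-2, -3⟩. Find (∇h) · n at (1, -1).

∂h/∂x = -12*x^2
∂h/∂y = 0
∇h at (1, -1) = (-12, 0)
∇h · n = (-12)(-2) + (0)(-3) = 24

24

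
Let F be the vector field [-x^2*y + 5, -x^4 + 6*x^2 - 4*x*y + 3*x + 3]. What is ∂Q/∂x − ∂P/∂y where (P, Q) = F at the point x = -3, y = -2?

92

∂F₂/∂x = -4*x^3 + 12*x - 4*y + 3
∂F₁/∂y = -x^2
Scalar curl = -4*x^3 + x^2 + 12*x - 4*y + 3
At (-3, -2): 92.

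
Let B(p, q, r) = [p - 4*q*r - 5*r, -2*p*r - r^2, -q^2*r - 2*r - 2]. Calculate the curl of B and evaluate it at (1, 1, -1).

(∇×B)₁ = ∂B₃/∂q − ∂B₂/∂r = 2*p - 2*q*r + 2*r
(∇×B)₂ = ∂B₁/∂r − ∂B₃/∂p = -4*q - 5
(∇×B)₃ = ∂B₂/∂p − ∂B₁/∂q = 2*r
∇×B = (2*p - 2*q*r + 2*r, -4*q - 5, 2*r)
At (1, 1, -1): (2, -9, -2).

(2, -9, -2)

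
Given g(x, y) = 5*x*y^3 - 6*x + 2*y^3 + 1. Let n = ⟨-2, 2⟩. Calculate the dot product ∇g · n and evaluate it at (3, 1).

104

∂g/∂x = 5*y^3 - 6
∂g/∂y = 15*x*y^2 + 6*y^2
∇g at (3, 1) = (-1, 51)
∇g · n = (-1)(-2) + (51)(2) = 104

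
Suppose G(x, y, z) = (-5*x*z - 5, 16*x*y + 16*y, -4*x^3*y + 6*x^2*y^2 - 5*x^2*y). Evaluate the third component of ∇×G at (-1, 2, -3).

32

(∇×G)_3 = ∂G₂/∂x − ∂G₁/∂y
= 16*y − (0)
= 16*y
At (-1, 2, -3): 32.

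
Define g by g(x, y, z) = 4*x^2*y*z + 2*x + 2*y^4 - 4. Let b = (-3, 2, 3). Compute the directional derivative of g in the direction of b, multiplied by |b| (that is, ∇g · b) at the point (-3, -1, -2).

∂g/∂x = 8*x*y*z + 2
∂g/∂y = 4*x^2*z + 8*y^3
∂g/∂z = 4*x^2*y
∇g at (-3, -1, -2) = (-46, -80, -36)
∇g · b = (-46)(-3) + (-80)(2) + (-36)(3) = -130

-130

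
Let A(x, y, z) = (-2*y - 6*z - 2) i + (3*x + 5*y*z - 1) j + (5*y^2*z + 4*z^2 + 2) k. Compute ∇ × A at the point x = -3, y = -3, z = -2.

(75, -6, 5)

(∇×A)₁ = ∂A₃/∂y − ∂A₂/∂z = 10*y*z - 5*y
(∇×A)₂ = ∂A₁/∂z − ∂A₃/∂x = -6
(∇×A)₃ = ∂A₂/∂x − ∂A₁/∂y = 5
∇×A = (10*y*z - 5*y, -6, 5)
At (-3, -3, -2): (75, -6, 5).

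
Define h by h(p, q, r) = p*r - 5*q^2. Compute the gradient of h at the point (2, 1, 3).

∂h/∂p = r
∂h/∂q = -10*q
∂h/∂r = p
∇h = (r, -10*q, p)
At (2, 1, 3): (3, -10, 2).

(3, -10, 2)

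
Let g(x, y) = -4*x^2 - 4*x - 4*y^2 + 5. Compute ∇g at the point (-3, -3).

(20, 24)

∂g/∂x = -8*x - 4
∂g/∂y = -8*y
∇g = (-8*x - 4, -8*y)
At (-3, -3): (20, 24).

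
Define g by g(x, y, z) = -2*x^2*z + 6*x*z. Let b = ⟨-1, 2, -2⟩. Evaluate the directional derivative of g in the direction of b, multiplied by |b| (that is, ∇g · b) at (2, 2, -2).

∂g/∂x = -4*x*z + 6*z
∂g/∂y = 0
∂g/∂z = -2*x^2 + 6*x
∇g at (2, 2, -2) = (4, 0, 4)
∇g · b = (4)(-1) + (0)(2) + (4)(-2) = -12

-12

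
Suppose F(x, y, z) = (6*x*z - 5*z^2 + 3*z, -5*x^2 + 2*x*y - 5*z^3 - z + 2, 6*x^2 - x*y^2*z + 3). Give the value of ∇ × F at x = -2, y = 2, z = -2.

(∇×F)₁ = ∂F₃/∂y − ∂F₂/∂z = -2*x*y*z + 15*z^2 + 1
(∇×F)₂ = ∂F₁/∂z − ∂F₃/∂x = -6*x + y^2*z - 10*z + 3
(∇×F)₃ = ∂F₂/∂x − ∂F₁/∂y = -10*x + 2*y
∇×F = (-2*x*y*z + 15*z^2 + 1, -6*x + y^2*z - 10*z + 3, -10*x + 2*y)
At (-2, 2, -2): (45, 27, 24).

(45, 27, 24)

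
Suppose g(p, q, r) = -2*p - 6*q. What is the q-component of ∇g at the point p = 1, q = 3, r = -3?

-6

(∇g)_2 = ∂g/∂q = -6
At (1, 3, -3): -6.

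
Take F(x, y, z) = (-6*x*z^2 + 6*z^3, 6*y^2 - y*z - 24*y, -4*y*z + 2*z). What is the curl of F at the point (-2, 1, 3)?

(-11, 234, 0)

(∇×F)₁ = ∂F₃/∂y − ∂F₂/∂z = y - 4*z
(∇×F)₂ = ∂F₁/∂z − ∂F₃/∂x = -12*x*z + 18*z^2
(∇×F)₃ = ∂F₂/∂x − ∂F₁/∂y = 0
∇×F = (y - 4*z, -12*x*z + 18*z^2, 0)
At (-2, 1, 3): (-11, 234, 0).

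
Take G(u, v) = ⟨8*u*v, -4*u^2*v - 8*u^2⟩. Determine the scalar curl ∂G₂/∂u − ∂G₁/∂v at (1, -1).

∂G₂/∂u = -8*u*v - 16*u
∂G₁/∂v = 8*u
Scalar curl = -8*u*v - 24*u
At (1, -1): -16.

-16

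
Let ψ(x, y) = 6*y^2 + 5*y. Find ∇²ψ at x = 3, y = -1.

∂²ψ/∂x² = 0
∂²ψ/∂y² = 12
∇²ψ = 12
At (3, -1): 12.

12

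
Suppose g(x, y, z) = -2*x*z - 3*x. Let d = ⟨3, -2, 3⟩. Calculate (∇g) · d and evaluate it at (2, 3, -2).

-9

∂g/∂x = -2*z - 3
∂g/∂y = 0
∂g/∂z = -2*x
∇g at (2, 3, -2) = (1, 0, -4)
∇g · d = (1)(3) + (0)(-2) + (-4)(3) = -9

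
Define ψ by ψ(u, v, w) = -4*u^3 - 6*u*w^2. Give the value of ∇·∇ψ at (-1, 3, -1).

∂²ψ/∂u² = -24*u
∂²ψ/∂v² = 0
∂²ψ/∂w² = -12*u
∇²ψ = -36*u
At (-1, 3, -1): 36.

36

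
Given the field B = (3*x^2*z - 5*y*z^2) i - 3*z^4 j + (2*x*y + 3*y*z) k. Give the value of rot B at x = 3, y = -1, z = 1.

(21, 39, 5)

(∇×B)₁ = ∂B₃/∂y − ∂B₂/∂z = 2*x + 12*z^3 + 3*z
(∇×B)₂ = ∂B₁/∂z − ∂B₃/∂x = 3*x^2 - 10*y*z - 2*y
(∇×B)₃ = ∂B₂/∂x − ∂B₁/∂y = 5*z^2
∇×B = (2*x + 12*z^3 + 3*z, 3*x^2 - 10*y*z - 2*y, 5*z^2)
At (3, -1, 1): (21, 39, 5).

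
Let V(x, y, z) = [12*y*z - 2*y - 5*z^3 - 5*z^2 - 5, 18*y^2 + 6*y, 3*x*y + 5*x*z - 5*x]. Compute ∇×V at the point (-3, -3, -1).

(-9, -22, 14)

(∇×V)₁ = ∂V₃/∂y − ∂V₂/∂z = 3*x
(∇×V)₂ = ∂V₁/∂z − ∂V₃/∂x = 9*y - 15*z^2 - 15*z + 5
(∇×V)₃ = ∂V₂/∂x − ∂V₁/∂y = -12*z + 2
∇×V = (3*x, 9*y - 15*z^2 - 15*z + 5, -12*z + 2)
At (-3, -3, -1): (-9, -22, 14).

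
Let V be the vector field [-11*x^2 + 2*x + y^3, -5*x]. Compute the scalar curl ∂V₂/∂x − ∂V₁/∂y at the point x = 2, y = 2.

-17

∂V₂/∂x = -5
∂V₁/∂y = 3*y^2
Scalar curl = -3*y^2 - 5
At (2, 2): -17.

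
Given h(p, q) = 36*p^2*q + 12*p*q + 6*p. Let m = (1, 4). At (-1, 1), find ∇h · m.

42

∂h/∂p = 72*p*q + 12*q + 6
∂h/∂q = 36*p^2 + 12*p
∇h at (-1, 1) = (-54, 24)
∇h · m = (-54)(1) + (24)(4) = 42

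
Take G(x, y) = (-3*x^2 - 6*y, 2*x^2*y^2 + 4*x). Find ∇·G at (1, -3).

-18

∂G₁/∂x = -6*x
∂G₂/∂y = 4*x^2*y
∇·G = 4*x^2*y - 6*x
At (1, -3): -18.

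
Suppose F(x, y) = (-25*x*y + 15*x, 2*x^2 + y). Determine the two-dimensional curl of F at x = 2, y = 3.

58

∂F₂/∂x = 4*x
∂F₁/∂y = -25*x
Scalar curl = 29*x
At (2, 3): 58.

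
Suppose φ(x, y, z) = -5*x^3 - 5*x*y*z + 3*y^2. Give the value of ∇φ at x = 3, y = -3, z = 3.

(-90, -63, 45)

∂φ/∂x = -15*x^2 - 5*y*z
∂φ/∂y = -5*x*z + 6*y
∂φ/∂z = -5*x*y
∇φ = (-15*x^2 - 5*y*z, -5*x*z + 6*y, -5*x*y)
At (3, -3, 3): (-90, -63, 45).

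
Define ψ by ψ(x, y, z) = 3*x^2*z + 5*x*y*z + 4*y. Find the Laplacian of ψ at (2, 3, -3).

∂²ψ/∂x² = 6*z
∂²ψ/∂y² = 0
∂²ψ/∂z² = 0
∇²ψ = 6*z
At (2, 3, -3): -18.

-18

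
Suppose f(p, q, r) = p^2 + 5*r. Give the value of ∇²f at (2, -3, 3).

2

∂²f/∂p² = 2
∂²f/∂q² = 0
∂²f/∂r² = 0
∇²f = 2
At (2, -3, 3): 2.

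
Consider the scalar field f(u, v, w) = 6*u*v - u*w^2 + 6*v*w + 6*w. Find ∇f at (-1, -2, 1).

∂f/∂u = 6*v - w^2
∂f/∂v = 6*u + 6*w
∂f/∂w = -2*u*w + 6*v + 6
∇f = (6*v - w^2, 6*u + 6*w, -2*u*w + 6*v + 6)
At (-1, -2, 1): (-13, 0, -4).

(-13, 0, -4)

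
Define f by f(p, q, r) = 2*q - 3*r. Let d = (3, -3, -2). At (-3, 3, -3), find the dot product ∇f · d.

∂f/∂p = 0
∂f/∂q = 2
∂f/∂r = -3
∇f at (-3, 3, -3) = (0, 2, -3)
∇f · d = (0)(3) + (2)(-3) + (-3)(-2) = 0

0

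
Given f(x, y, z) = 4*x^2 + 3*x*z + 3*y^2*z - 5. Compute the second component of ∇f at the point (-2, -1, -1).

(∇f)_2 = ∂f/∂y = 6*y*z
At (-2, -1, -1): 6.

6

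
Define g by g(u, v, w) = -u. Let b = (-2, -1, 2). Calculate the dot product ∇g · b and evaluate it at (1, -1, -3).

2

∂g/∂u = -1
∂g/∂v = 0
∂g/∂w = 0
∇g at (1, -1, -3) = (-1, 0, 0)
∇g · b = (-1)(-2) + (0)(-1) + (0)(2) = 2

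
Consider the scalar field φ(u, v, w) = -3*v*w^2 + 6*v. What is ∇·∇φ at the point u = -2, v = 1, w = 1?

∂²φ/∂u² = 0
∂²φ/∂v² = 0
∂²φ/∂w² = -6*v
∇²φ = -6*v
At (-2, 1, 1): -6.

-6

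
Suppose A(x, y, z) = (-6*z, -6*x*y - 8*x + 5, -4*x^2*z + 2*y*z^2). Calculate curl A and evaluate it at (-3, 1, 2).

(8, -54, -14)

(∇×A)₁ = ∂A₃/∂y − ∂A₂/∂z = 2*z^2
(∇×A)₂ = ∂A₁/∂z − ∂A₃/∂x = 8*x*z - 6
(∇×A)₃ = ∂A₂/∂x − ∂A₁/∂y = -6*y - 8
∇×A = (2*z^2, 8*x*z - 6, -6*y - 8)
At (-3, 1, 2): (8, -54, -14).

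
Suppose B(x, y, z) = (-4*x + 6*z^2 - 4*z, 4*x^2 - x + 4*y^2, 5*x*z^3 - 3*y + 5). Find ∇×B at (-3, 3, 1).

(∇×B)₁ = ∂B₃/∂y − ∂B₂/∂z = -3
(∇×B)₂ = ∂B₁/∂z − ∂B₃/∂x = -5*z^3 + 12*z - 4
(∇×B)₃ = ∂B₂/∂x − ∂B₁/∂y = 8*x - 1
∇×B = (-3, -5*z^3 + 12*z - 4, 8*x - 1)
At (-3, 3, 1): (-3, 3, -25).

(-3, 3, -25)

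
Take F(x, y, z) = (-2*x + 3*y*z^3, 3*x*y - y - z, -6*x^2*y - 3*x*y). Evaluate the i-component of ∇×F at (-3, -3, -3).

-44

(∇×F)_1 = ∂F₃/∂y − ∂F₂/∂z
= -6*x^2 - 3*x − (-1)
= -6*x^2 - 3*x + 1
At (-3, -3, -3): -44.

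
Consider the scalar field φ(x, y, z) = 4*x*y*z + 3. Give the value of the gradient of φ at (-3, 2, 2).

∂φ/∂x = 4*y*z
∂φ/∂y = 4*x*z
∂φ/∂z = 4*x*y
∇φ = (4*y*z, 4*x*z, 4*x*y)
At (-3, 2, 2): (16, -24, -24).

(16, -24, -24)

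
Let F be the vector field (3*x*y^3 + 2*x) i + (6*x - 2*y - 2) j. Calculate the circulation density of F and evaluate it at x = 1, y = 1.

-3

∂F₂/∂x = 6
∂F₁/∂y = 9*x*y^2
Scalar curl = -9*x*y^2 + 6
At (1, 1): -3.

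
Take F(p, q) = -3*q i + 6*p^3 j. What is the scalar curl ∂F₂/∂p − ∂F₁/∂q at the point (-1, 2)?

∂F₂/∂p = 18*p^2
∂F₁/∂q = -3
Scalar curl = 18*p^2 + 3
At (-1, 2): 21.

21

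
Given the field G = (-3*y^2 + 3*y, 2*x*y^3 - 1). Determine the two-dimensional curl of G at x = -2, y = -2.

∂G₂/∂x = 2*y^3
∂G₁/∂y = -6*y + 3
Scalar curl = 2*y^3 + 6*y - 3
At (-2, -2): -31.

-31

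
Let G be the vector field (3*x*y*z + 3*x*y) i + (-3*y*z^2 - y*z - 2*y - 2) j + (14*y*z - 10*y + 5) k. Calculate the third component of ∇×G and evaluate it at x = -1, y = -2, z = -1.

0

(∇×G)_3 = ∂G₂/∂x − ∂G₁/∂y
= 0 − (3*x*z + 3*x)
= -3*x*z - 3*x
At (-1, -2, -1): 0.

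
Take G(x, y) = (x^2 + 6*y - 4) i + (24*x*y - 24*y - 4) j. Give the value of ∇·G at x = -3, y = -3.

-102

∂G₁/∂x = 2*x
∂G₂/∂y = 24*x - 24
∇·G = 26*x - 24
At (-3, -3): -102.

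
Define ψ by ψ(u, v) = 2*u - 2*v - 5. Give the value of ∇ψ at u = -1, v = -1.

∂ψ/∂u = 2
∂ψ/∂v = -2
∇ψ = (2, -2)
At (-1, -1): (2, -2).

(2, -2)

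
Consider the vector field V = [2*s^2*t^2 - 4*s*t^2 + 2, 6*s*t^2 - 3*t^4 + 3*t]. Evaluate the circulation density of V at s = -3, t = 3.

-126

∂V₂/∂s = 6*t^2
∂V₁/∂t = 4*s^2*t - 8*s*t
Scalar curl = -4*s^2*t + 8*s*t + 6*t^2
At (-3, 3): -126.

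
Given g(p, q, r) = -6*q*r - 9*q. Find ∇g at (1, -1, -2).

(0, 3, 6)

∂g/∂p = 0
∂g/∂q = -6*r - 9
∂g/∂r = -6*q
∇g = (0, -6*r - 9, -6*q)
At (1, -1, -2): (0, 3, 6).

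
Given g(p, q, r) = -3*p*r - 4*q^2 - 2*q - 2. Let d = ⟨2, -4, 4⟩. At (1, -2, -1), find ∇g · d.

-62

∂g/∂p = -3*r
∂g/∂q = -8*q - 2
∂g/∂r = -3*p
∇g at (1, -2, -1) = (3, 14, -3)
∇g · d = (3)(2) + (14)(-4) + (-3)(4) = -62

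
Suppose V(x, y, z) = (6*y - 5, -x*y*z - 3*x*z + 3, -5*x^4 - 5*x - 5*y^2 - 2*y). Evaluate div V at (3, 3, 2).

-6

∂V₁/∂x = 0
∂V₂/∂y = -x*z
∂V₃/∂z = 0
∇·V = -x*z
At (3, 3, 2): -6.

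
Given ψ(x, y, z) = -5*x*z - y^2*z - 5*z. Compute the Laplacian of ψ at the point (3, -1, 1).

-2

∂²ψ/∂x² = 0
∂²ψ/∂y² = -2*z
∂²ψ/∂z² = 0
∇²ψ = -2*z
At (3, -1, 1): -2.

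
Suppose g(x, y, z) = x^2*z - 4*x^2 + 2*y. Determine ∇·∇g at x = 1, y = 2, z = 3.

∂²g/∂x² = 2*(z - 4)
∂²g/∂y² = 0
∂²g/∂z² = 0
∇²g = 2*z - 8
At (1, 2, 3): -2.

-2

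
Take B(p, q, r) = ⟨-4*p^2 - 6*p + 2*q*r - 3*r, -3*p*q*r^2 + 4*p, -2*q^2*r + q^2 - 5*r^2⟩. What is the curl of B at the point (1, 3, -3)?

(-12, 3, -71)

(∇×B)₁ = ∂B₃/∂q − ∂B₂/∂r = 6*p*q*r - 4*q*r + 2*q
(∇×B)₂ = ∂B₁/∂r − ∂B₃/∂p = 2*q - 3
(∇×B)₃ = ∂B₂/∂p − ∂B₁/∂q = -3*q*r^2 - 2*r + 4
∇×B = (6*p*q*r - 4*q*r + 2*q, 2*q - 3, -3*q*r^2 - 2*r + 4)
At (1, 3, -3): (-12, 3, -71).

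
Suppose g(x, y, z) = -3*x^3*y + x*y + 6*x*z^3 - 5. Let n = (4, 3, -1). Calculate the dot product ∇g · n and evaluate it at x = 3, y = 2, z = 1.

∂g/∂x = -9*x^2*y + y + 6*z^3
∂g/∂y = -3*x^3 + x
∂g/∂z = 18*x*z^2
∇g at (3, 2, 1) = (-154, -78, 54)
∇g · n = (-154)(4) + (-78)(3) + (54)(-1) = -904

-904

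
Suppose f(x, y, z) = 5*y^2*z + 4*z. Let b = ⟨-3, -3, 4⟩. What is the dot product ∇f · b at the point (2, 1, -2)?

96

∂f/∂x = 0
∂f/∂y = 10*y*z
∂f/∂z = 5*y^2 + 4
∇f at (2, 1, -2) = (0, -20, 9)
∇f · b = (0)(-3) + (-20)(-3) + (9)(4) = 96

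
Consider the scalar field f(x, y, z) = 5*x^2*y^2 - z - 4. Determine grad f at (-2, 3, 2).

∂f/∂x = 10*x*y^2
∂f/∂y = 10*x^2*y
∂f/∂z = -1
∇f = (10*x*y^2, 10*x^2*y, -1)
At (-2, 3, 2): (-180, 120, -1).

(-180, 120, -1)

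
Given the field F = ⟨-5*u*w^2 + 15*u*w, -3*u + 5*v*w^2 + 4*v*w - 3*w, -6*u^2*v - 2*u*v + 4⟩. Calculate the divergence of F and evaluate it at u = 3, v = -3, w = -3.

∂F₁/∂u = -5*w^2 + 15*w
∂F₂/∂v = 5*w^2 + 4*w
∂F₃/∂w = 0
∇·F = 19*w
At (3, -3, -3): -57.

-57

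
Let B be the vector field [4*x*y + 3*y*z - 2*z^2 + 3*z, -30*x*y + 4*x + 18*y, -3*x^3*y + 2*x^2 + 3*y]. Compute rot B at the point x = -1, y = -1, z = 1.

(6, -9, 35)

(∇×B)₁ = ∂B₃/∂y − ∂B₂/∂z = -3*x^3 + 3
(∇×B)₂ = ∂B₁/∂z − ∂B₃/∂x = 9*x^2*y - 4*x + 3*y - 4*z + 3
(∇×B)₃ = ∂B₂/∂x − ∂B₁/∂y = -4*x - 30*y - 3*z + 4
∇×B = (-3*x^3 + 3, 9*x^2*y - 4*x + 3*y - 4*z + 3, -4*x - 30*y - 3*z + 4)
At (-1, -1, 1): (6, -9, 35).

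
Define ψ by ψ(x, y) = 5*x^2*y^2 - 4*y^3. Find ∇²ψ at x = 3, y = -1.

∂²ψ/∂x² = 10*y^2
∂²ψ/∂y² = 2*(5*x^2 - 12*y)
∇²ψ = 10*x^2 + 10*y^2 - 24*y
At (3, -1): 124.

124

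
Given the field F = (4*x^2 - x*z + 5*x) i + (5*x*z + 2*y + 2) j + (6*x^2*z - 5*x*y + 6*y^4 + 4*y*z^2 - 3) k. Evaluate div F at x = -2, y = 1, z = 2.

∂F₁/∂x = 8*x - z + 5
∂F₂/∂y = 2
∂F₃/∂z = 6*x^2 + 8*y*z
∇·F = 6*x^2 + 8*x + 8*y*z - z + 7
At (-2, 1, 2): 29.

29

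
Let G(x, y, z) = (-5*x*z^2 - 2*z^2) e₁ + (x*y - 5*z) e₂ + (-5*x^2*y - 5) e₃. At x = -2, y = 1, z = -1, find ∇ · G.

-7

∂G₁/∂x = -5*z^2
∂G₂/∂y = x
∂G₃/∂z = 0
∇·G = x - 5*z^2
At (-2, 1, -1): -7.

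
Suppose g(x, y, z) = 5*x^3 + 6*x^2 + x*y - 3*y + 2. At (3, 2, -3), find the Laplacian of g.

∂²g/∂x² = 6*(5*x + 2)
∂²g/∂y² = 0
∂²g/∂z² = 0
∇²g = 30*x + 12
At (3, 2, -3): 102.

102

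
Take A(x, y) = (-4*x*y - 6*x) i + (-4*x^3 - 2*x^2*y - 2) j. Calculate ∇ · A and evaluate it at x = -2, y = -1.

∂A₁/∂x = -4*y - 6
∂A₂/∂y = -2*x^2
∇·A = -2*x^2 - 4*y - 6
At (-2, -1): -10.

-10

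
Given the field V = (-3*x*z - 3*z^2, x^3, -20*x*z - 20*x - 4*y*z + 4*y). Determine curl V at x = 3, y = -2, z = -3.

(∇×V)₁ = ∂V₃/∂y − ∂V₂/∂z = -4*z + 4
(∇×V)₂ = ∂V₁/∂z − ∂V₃/∂x = -3*x + 14*z + 20
(∇×V)₃ = ∂V₂/∂x − ∂V₁/∂y = 3*x^2
∇×V = (-4*z + 4, -3*x + 14*z + 20, 3*x^2)
At (3, -2, -3): (16, -31, 27).

(16, -31, 27)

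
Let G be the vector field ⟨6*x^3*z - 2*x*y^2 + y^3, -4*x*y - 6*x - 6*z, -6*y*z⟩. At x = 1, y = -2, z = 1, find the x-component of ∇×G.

(∇×G)_1 = ∂G₃/∂y − ∂G₂/∂z
= -6*z − (-6)
= -6*z + 6
At (1, -2, 1): 0.

0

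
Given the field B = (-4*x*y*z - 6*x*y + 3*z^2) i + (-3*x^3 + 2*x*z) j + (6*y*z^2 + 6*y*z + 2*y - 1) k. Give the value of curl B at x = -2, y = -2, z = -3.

(∇×B)₁ = ∂B₃/∂y − ∂B₂/∂z = -2*x + 6*z^2 + 6*z + 2
(∇×B)₂ = ∂B₁/∂z − ∂B₃/∂x = -4*x*y + 6*z
(∇×B)₃ = ∂B₂/∂x − ∂B₁/∂y = -9*x^2 + 4*x*z + 6*x + 2*z
∇×B = (-2*x + 6*z^2 + 6*z + 2, -4*x*y + 6*z, -9*x^2 + 4*x*z + 6*x + 2*z)
At (-2, -2, -3): (42, -34, -30).

(42, -34, -30)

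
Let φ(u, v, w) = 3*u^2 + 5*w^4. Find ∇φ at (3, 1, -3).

∂φ/∂u = 6*u
∂φ/∂v = 0
∂φ/∂w = 20*w^3
∇φ = (6*u, 0, 20*w^3)
At (3, 1, -3): (18, 0, -540).

(18, 0, -540)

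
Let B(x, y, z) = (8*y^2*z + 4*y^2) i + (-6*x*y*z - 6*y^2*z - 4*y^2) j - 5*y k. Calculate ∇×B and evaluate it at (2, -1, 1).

(∇×B)₁ = ∂B₃/∂y − ∂B₂/∂z = 6*x*y + 6*y^2 - 5
(∇×B)₂ = ∂B₁/∂z − ∂B₃/∂x = 8*y^2
(∇×B)₃ = ∂B₂/∂x − ∂B₁/∂y = -22*y*z - 8*y
∇×B = (6*x*y + 6*y^2 - 5, 8*y^2, -22*y*z - 8*y)
At (2, -1, 1): (-11, 8, 30).

(-11, 8, 30)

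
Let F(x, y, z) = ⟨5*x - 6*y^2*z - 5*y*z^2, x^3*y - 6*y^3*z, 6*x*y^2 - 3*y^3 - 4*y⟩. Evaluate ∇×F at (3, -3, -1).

(∇×F)₁ = ∂F₃/∂y − ∂F₂/∂z = 12*x*y + 6*y^3 - 9*y^2 - 4
(∇×F)₂ = ∂F₁/∂z − ∂F₃/∂x = -12*y^2 - 10*y*z
(∇×F)₃ = ∂F₂/∂x − ∂F₁/∂y = 3*x^2*y + 12*y*z + 5*z^2
∇×F = (12*x*y + 6*y^3 - 9*y^2 - 4, -12*y^2 - 10*y*z, 3*x^2*y + 12*y*z + 5*z^2)
At (3, -3, -1): (-355, -138, -40).

(-355, -138, -40)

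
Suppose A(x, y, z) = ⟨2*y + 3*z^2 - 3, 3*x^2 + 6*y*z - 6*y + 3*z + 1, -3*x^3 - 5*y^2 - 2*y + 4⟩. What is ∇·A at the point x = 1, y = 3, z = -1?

∂A₁/∂x = 0
∂A₂/∂y = 6*z - 6
∂A₃/∂z = 0
∇·A = 6*z - 6
At (1, 3, -1): -12.

-12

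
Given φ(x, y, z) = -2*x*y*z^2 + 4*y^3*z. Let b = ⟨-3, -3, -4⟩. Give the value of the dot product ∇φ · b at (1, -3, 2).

-360

∂φ/∂x = -2*y*z^2
∂φ/∂y = -2*x*z^2 + 12*y^2*z
∂φ/∂z = -4*x*y*z + 4*y^3
∇φ at (1, -3, 2) = (24, 208, -84)
∇φ · b = (24)(-3) + (208)(-3) + (-84)(-4) = -360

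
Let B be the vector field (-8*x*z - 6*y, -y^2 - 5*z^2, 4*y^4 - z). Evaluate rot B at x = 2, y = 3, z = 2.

(∇×B)₁ = ∂B₃/∂y − ∂B₂/∂z = 16*y^3 + 10*z
(∇×B)₂ = ∂B₁/∂z − ∂B₃/∂x = -8*x
(∇×B)₃ = ∂B₂/∂x − ∂B₁/∂y = 6
∇×B = (16*y^3 + 10*z, -8*x, 6)
At (2, 3, 2): (452, -16, 6).

(452, -16, 6)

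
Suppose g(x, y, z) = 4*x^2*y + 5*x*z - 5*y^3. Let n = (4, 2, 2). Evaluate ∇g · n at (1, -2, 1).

∂g/∂x = 8*x*y + 5*z
∂g/∂y = 4*x^2 - 15*y^2
∂g/∂z = 5*x
∇g at (1, -2, 1) = (-11, -56, 5)
∇g · n = (-11)(4) + (-56)(2) + (5)(2) = -146

-146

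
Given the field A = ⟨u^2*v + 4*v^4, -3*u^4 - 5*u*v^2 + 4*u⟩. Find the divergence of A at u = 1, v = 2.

-16

∂A₁/∂u = 2*u*v
∂A₂/∂v = -10*u*v
∇·A = -8*u*v
At (1, 2): -16.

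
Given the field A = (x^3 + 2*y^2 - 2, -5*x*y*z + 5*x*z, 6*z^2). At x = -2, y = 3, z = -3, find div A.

-54

∂A₁/∂x = 3*x^2
∂A₂/∂y = -5*x*z
∂A₃/∂z = 12*z
∇·A = 3*x^2 - 5*x*z + 12*z
At (-2, 3, -3): -54.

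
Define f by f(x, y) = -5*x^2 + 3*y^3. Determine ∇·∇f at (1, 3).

44

∂²f/∂x² = -10
∂²f/∂y² = 18*y
∇²f = 18*y - 10
At (1, 3): 44.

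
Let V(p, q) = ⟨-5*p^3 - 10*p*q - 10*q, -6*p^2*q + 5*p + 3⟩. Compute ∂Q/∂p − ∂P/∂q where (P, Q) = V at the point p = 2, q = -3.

∂V₂/∂p = -12*p*q + 5
∂V₁/∂q = -10*p - 10
Scalar curl = -12*p*q + 10*p + 15
At (2, -3): 107.

107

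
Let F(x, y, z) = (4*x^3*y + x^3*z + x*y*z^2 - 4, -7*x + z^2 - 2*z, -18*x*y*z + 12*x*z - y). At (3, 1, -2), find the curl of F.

(∇×F)₁ = ∂F₃/∂y − ∂F₂/∂z = -18*x*z - 2*z + 1
(∇×F)₂ = ∂F₁/∂z − ∂F₃/∂x = x^3 + 2*x*y*z + 18*y*z - 12*z
(∇×F)₃ = ∂F₂/∂x − ∂F₁/∂y = -4*x^3 - x*z^2 - 7
∇×F = (-18*x*z - 2*z + 1, x^3 + 2*x*y*z + 18*y*z - 12*z, -4*x^3 - x*z^2 - 7)
At (3, 1, -2): (113, 3, -127).

(113, 3, -127)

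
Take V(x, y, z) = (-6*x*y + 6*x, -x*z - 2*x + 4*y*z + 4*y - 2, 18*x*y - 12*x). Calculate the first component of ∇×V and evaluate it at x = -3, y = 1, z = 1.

(∇×V)_1 = ∂V₃/∂y − ∂V₂/∂z
= 18*x − (-x + 4*y)
= 19*x - 4*y
At (-3, 1, 1): -61.

-61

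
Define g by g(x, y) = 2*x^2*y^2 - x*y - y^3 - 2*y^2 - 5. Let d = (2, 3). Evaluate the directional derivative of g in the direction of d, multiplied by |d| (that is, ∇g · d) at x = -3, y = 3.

∂g/∂x = 4*x*y^2 - y
∂g/∂y = 4*x^2*y - x - 3*y^2 - 4*y
∇g at (-3, 3) = (-111, 72)
∇g · d = (-111)(2) + (72)(3) = -6

-6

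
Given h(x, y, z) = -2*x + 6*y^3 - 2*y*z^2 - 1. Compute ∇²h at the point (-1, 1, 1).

32

∂²h/∂x² = 0
∂²h/∂y² = 36*y
∂²h/∂z² = -4*y
∇²h = 32*y
At (-1, 1, 1): 32.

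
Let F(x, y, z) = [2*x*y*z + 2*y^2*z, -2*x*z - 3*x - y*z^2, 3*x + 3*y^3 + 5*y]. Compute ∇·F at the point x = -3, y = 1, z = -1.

-3

∂F₁/∂x = 2*y*z
∂F₂/∂y = -z^2
∂F₃/∂z = 0
∇·F = 2*y*z - z^2
At (-3, 1, -1): -3.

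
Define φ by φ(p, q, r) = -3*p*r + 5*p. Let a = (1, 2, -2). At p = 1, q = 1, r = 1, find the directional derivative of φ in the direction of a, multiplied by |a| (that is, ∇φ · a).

∂φ/∂p = -3*r + 5
∂φ/∂q = 0
∂φ/∂r = -3*p
∇φ at (1, 1, 1) = (2, 0, -3)
∇φ · a = (2)(1) + (0)(2) + (-3)(-2) = 8

8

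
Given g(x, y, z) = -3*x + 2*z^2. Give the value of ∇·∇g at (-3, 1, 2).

4

∂²g/∂x² = 0
∂²g/∂y² = 0
∂²g/∂z² = 4
∇²g = 4
At (-3, 1, 2): 4.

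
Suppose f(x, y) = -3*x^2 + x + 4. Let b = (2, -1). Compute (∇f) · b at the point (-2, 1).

26

∂f/∂x = -6*x + 1
∂f/∂y = 0
∇f at (-2, 1) = (13, 0)
∇f · b = (13)(2) + (0)(-1) = 26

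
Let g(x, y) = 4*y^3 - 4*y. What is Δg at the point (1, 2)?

48

∂²g/∂x² = 0
∂²g/∂y² = 24*y
∇²g = 24*y
At (1, 2): 48.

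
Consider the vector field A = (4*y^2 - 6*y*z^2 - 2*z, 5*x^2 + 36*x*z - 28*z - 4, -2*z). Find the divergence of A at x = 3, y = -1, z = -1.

-2

∂A₁/∂x = 0
∂A₂/∂y = 0
∂A₃/∂z = -2
∇·A = -2
At (3, -1, -1): -2.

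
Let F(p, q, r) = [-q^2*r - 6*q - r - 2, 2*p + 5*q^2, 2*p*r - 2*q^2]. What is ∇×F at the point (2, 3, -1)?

(-12, -8, 2)

(∇×F)₁ = ∂F₃/∂q − ∂F₂/∂r = -4*q
(∇×F)₂ = ∂F₁/∂r − ∂F₃/∂p = -q^2 - 2*r - 1
(∇×F)₃ = ∂F₂/∂p − ∂F₁/∂q = 2*q*r + 8
∇×F = (-4*q, -q^2 - 2*r - 1, 2*q*r + 8)
At (2, 3, -1): (-12, -8, 2).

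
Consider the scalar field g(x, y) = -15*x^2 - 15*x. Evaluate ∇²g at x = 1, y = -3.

∂²g/∂x² = -30
∂²g/∂y² = 0
∇²g = -30
At (1, -3): -30.

-30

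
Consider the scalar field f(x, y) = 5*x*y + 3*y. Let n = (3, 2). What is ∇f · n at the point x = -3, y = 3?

∂f/∂x = 5*y
∂f/∂y = 5*x + 3
∇f at (-3, 3) = (15, -12)
∇f · n = (15)(3) + (-12)(2) = 21

21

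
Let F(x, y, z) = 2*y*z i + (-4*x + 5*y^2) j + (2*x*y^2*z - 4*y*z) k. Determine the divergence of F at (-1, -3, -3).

-36

∂F₁/∂x = 0
∂F₂/∂y = 10*y
∂F₃/∂z = 2*x*y^2 - 4*y
∇·F = 2*x*y^2 + 6*y
At (-1, -3, -3): -36.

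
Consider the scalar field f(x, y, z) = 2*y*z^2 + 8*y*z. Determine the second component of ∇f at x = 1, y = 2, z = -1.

-6

(∇f)_2 = ∂f/∂y = 2*z^2 + 8*z
At (1, 2, -1): -6.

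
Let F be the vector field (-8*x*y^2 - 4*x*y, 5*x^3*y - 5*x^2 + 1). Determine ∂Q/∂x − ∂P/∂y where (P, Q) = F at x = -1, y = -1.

∂F₂/∂x = 15*x^2*y - 10*x
∂F₁/∂y = -16*x*y - 4*x
Scalar curl = 15*x^2*y + 16*x*y - 6*x
At (-1, -1): 7.

7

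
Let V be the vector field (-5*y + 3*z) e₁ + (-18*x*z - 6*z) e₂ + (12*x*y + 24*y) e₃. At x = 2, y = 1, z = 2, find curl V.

(∇×V)₁ = ∂V₃/∂y − ∂V₂/∂z = 30*x + 30
(∇×V)₂ = ∂V₁/∂z − ∂V₃/∂x = -12*y + 3
(∇×V)₃ = ∂V₂/∂x − ∂V₁/∂y = -18*z + 5
∇×V = (30*x + 30, -12*y + 3, -18*z + 5)
At (2, 1, 2): (90, -9, -31).

(90, -9, -31)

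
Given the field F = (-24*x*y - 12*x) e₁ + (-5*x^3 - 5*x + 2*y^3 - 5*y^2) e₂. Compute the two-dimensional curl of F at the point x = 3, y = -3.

∂F₂/∂x = -15*x^2 - 5
∂F₁/∂y = -24*x
Scalar curl = -15*x^2 + 24*x - 5
At (3, -3): -68.

-68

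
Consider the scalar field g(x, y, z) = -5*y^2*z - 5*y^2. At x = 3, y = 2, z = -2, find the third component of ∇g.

(∇g)_3 = ∂g/∂z = -5*y^2
At (3, 2, -2): -20.

-20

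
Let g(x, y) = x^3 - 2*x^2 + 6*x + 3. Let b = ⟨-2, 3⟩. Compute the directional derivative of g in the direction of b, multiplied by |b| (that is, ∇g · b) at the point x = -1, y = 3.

-26

∂g/∂x = 3*x^2 - 4*x + 6
∂g/∂y = 0
∇g at (-1, 3) = (13, 0)
∇g · b = (13)(-2) + (0)(3) = -26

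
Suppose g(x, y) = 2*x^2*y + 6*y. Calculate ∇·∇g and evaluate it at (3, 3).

∂²g/∂x² = 4*y
∂²g/∂y² = 0
∇²g = 4*y
At (3, 3): 12.

12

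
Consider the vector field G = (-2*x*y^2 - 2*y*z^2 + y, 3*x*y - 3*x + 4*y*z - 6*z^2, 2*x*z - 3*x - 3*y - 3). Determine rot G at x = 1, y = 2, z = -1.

(∇×G)₁ = ∂G₃/∂y − ∂G₂/∂z = -4*y + 12*z - 3
(∇×G)₂ = ∂G₁/∂z − ∂G₃/∂x = -4*y*z - 2*z + 3
(∇×G)₃ = ∂G₂/∂x − ∂G₁/∂y = 4*x*y + 3*y + 2*z^2 - 4
∇×G = (-4*y + 12*z - 3, -4*y*z - 2*z + 3, 4*x*y + 3*y + 2*z^2 - 4)
At (1, 2, -1): (-23, 13, 12).

(-23, 13, 12)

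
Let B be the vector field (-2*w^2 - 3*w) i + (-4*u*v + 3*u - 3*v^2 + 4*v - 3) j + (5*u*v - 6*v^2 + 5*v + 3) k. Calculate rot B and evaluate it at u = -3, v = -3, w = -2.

(∇×B)₁ = ∂B₃/∂v − ∂B₂/∂w = 5*u - 12*v + 5
(∇×B)₂ = ∂B₁/∂w − ∂B₃/∂u = -5*v - 4*w - 3
(∇×B)₃ = ∂B₂/∂u − ∂B₁/∂v = -4*v + 3
∇×B = (5*u - 12*v + 5, -5*v - 4*w - 3, -4*v + 3)
At (-3, -3, -2): (26, 20, 15).

(26, 20, 15)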